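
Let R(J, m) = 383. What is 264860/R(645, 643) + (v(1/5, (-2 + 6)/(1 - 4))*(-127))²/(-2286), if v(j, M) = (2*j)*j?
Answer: 1489740218/2154375 ≈ 691.50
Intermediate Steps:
v(j, M) = 2*j²
264860/R(645, 643) + (v(1/5, (-2 + 6)/(1 - 4))*(-127))²/(-2286) = 264860/383 + ((2*(1/5)²)*(-127))²/(-2286) = 264860*(1/383) + ((2*(1*(⅕))²)*(-127))²*(-1/2286) = 264860/383 + ((2*(⅕)²)*(-127))²*(-1/2286) = 264860/383 + ((2*(1/25))*(-127))²*(-1/2286) = 264860/383 + ((2/25)*(-127))²*(-1/2286) = 264860/383 + (-254/25)²*(-1/2286) = 264860/383 + (64516/625)*(-1/2286) = 264860/383 - 254/5625 = 1489740218/2154375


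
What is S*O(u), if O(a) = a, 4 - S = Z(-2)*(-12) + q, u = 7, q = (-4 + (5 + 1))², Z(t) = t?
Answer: -168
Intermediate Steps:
q = 4 (q = (-4 + 6)² = 2² = 4)
S = -24 (S = 4 - (-2*(-12) + 4) = 4 - (24 + 4) = 4 - 1*28 = 4 - 28 = -24)
S*O(u) = -24*7 = -168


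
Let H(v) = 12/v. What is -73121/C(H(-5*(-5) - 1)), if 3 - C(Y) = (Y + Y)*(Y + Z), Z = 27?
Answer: 146242/49 ≈ 2984.5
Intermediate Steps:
C(Y) = 3 - 2*Y*(27 + Y) (C(Y) = 3 - (Y + Y)*(Y + 27) = 3 - 2*Y*(27 + Y))
-73121/C(H(-5*(-5) - 1)) = -73121/(3 - 648/(-5*(-5) - 1) - 2*144/(-5*(-5) - 1)**2) = -73121/(3 - 648/(25 - 1) - 2*144/(25 - 1)**2) = -73121/(3 - 648/24 - 2*(12/24)**2) = -73121/(3 - 648/24 - 2*(12*(1/24))**2) = -73121/(3 - 54*1/2 - 2*(1/2)**2) = -73121/(3 - 27 - 2*1/4) = -73121/(3 - 27 - 1/2) = -73121/(-49/2) = -73121*(-2/49) = 146242/49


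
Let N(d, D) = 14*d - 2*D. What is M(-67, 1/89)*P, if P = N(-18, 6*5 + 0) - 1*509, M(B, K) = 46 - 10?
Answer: -29556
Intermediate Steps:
M(B, K) = 36
N(d, D) = -2*D + 14*d
P = -821 (P = (-2*(6*5 + 0) + 14*(-18)) - 1*509 = (-2*(30 + 0) - 252) - 509 = (-2*30 - 252) - 509 = (-60 - 252) - 509 = -312 - 509 = -821)
M(-67, 1/89)*P = 36*(-821) = -29556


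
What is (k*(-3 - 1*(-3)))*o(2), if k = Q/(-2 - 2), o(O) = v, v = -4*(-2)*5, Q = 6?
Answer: 0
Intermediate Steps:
v = 40 (v = 8*5 = 40)
o(O) = 40
k = -3/2 (k = 6/(-2 - 2) = 6/(-4) = 6*(-¼) = -3/2 ≈ -1.5000)
(k*(-3 - 1*(-3)))*o(2) = -3*(-3 - 1*(-3))/2*40 = -3*(-3 + 3)/2*40 = -3/2*0*40 = 0*40 = 0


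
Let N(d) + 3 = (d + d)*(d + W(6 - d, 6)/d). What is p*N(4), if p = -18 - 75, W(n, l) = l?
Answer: -3813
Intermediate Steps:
p = -93
N(d) = -3 + 2*d*(d + 6/d) (N(d) = -3 + (d + d)*(d + 6/d) = -3 + (2*d)*(d + 6/d) = -3 + 2*d*(d + 6/d))
p*N(4) = -93*(9 + 2*4**2) = -93*(9 + 2*16) = -93*(9 + 32) = -93*41 = -3813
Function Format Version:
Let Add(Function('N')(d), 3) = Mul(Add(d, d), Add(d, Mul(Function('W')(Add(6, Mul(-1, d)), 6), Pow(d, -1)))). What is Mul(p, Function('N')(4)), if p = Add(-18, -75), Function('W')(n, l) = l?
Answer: -3813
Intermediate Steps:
p = -93
Function('N')(d) = Add(-3, Mul(2, d, Add(d, Mul(6, Pow(d, -1))))) (Function('N')(d) = Add(-3, Mul(Add(d, d), Add(d, Mul(6, Pow(d, -1))))) = Add(-3, Mul(Mul(2, d), Add(d, Mul(6, Pow(d, -1))))) = Add(-3, Mul(2, d, Add(d, Mul(6, Pow(d, -1))))))
Mul(p, Function('N')(4)) = Mul(-93, Add(9, Mul(2, Pow(4, 2)))) = Mul(-93, Add(9, Mul(2, 16))) = Mul(-93, Add(9, 32)) = Mul(-93, 41) = -3813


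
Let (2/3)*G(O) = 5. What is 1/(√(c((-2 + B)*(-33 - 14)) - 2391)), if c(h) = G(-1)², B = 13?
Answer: -2*I*√9339/9339 ≈ -0.020696*I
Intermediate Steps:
G(O) = 15/2 (G(O) = (3/2)*5 = 15/2)
c(h) = 225/4 (c(h) = (15/2)² = 225/4)
1/(√(c((-2 + B)*(-33 - 14)) - 2391)) = 1/(√(225/4 - 2391)) = 1/(√(-9339/4)) = 1/(I*√9339/2) = -2*I*√9339/9339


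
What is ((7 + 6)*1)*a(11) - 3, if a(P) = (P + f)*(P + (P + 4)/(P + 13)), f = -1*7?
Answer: 1203/2 ≈ 601.50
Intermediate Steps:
f = -7
a(P) = (-7 + P)*(P + (4 + P)/(13 + P)) (a(P) = (P - 7)*(P + (P + 4)/(P + 13)) = (-7 + P)*(P + (4 + P)/(13 + P)))
((7 + 6)*1)*a(11) - 3 = ((7 + 6)*1)*((-28 + 11³ - 94*11 + 7*11²)/(13 + 11)) - 3 = (13*1)*((-28 + 1331 - 1034 + 7*121)/24) - 3 = 13*((-28 + 1331 - 1034 + 847)/24) - 3 = 13*((1/24)*1116) - 3 = 13*(93/2) - 3 = 1209/2 - 3 = 1203/2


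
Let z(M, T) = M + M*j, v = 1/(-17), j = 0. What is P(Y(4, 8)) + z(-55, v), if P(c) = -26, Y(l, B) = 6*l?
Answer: -81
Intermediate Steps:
v = -1/17 ≈ -0.058824
z(M, T) = M (z(M, T) = M + M*0 = M + 0 = M)
P(Y(4, 8)) + z(-55, v) = -26 - 55 = -81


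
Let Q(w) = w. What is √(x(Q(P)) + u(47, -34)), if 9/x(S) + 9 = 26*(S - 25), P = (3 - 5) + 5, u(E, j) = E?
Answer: √15860138/581 ≈ 6.8545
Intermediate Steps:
P = 3 (P = -2 + 5 = 3)
x(S) = 9/(-659 + 26*S) (x(S) = 9/(-9 + 26*(S - 25)) = 9/(-9 + 26*(-25 + S)) = 9/(-9 + (-650 + 26*S)) = 9/(-659 + 26*S))
√(x(Q(P)) + u(47, -34)) = √(9/(-659 + 26*3) + 47) = √(9/(-659 + 78) + 47) = √(9/(-581) + 47) = √(9*(-1/581) + 47) = √(-9/581 + 47) = √(27298/581) = √15860138/581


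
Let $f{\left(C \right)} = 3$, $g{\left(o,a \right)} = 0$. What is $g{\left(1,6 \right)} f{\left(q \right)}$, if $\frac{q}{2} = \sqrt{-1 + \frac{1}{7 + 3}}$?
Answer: $0$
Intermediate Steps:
$q = \frac{3 i \sqrt{10}}{5}$ ($q = 2 \sqrt{-1 + \frac{1}{7 + 3}} = 2 \sqrt{-1 + \frac{1}{10}} = 2 \sqrt{- \frac{9}{10}} = 2 \frac{3 i \sqrt{10}}{10} = \frac{3 i \sqrt{10}}{5} \approx 1.8974 i$)
$g{\left(1,6 \right)} f{\left(q \right)} = 0 \cdot 3 = 0$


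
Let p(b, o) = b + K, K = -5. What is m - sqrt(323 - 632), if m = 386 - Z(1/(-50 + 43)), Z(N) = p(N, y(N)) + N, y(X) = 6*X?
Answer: 2739/7 - I*sqrt(309) ≈ 391.29 - 17.578*I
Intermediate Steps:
p(b, o) = -5 + b (p(b, o) = b - 5 = -5 + b)
Z(N) = -5 + 2*N (Z(N) = (-5 + N) + N = -5 + 2*N)
m = 2739/7 (m = 386 - (-5 + 2/(-50 + 43)) = 386 - (-5 + 2/(-7)) = 386 - (-5 + 2*(-1/7)) = 386 - (-5 - 2/7) = 386 - 1*(-37/7) = 386 + 37/7 = 2739/7 ≈ 391.29)
m - sqrt(323 - 632) = 2739/7 - sqrt(323 - 632) = 2739/7 - sqrt(-309) = 2739/7 - I*sqrt(309)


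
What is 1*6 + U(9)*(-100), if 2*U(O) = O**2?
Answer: -4044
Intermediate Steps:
U(O) = O**2/2
1*6 + U(9)*(-100) = 1*6 + ((1/2)*9**2)*(-100) = 6 + ((1/2)*81)*(-100) = 6 + (81/2)*(-100) = 6 - 4050 = -4044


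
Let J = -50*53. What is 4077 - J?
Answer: 6727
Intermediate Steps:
J = -2650
4077 - J = 4077 - 1*(-2650) = 4077 + 2650 = 6727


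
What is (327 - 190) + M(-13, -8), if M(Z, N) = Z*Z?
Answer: 306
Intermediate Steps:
M(Z, N) = Z²
(327 - 190) + M(-13, -8) = (327 - 190) + (-13)² = 137 + 169 = 306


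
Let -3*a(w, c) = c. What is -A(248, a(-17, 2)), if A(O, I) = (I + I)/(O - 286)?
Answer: -2/57 ≈ -0.035088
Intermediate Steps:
a(w, c) = -c/3
A(O, I) = 2*I/(-286 + O) (A(O, I) = (2*I)/(-286 + O) = 2*I/(-286 + O))
-A(248, a(-17, 2)) = -2*(-⅓*2)/(-286 + 248) = -2*(-2)/(3*(-38)) = -2*(-2)*(-1)/(3*38) = -1*2/57 = -2/57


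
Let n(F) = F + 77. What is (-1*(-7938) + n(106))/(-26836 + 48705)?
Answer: 8121/21869 ≈ 0.37135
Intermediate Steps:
n(F) = 77 + F
(-1*(-7938) + n(106))/(-26836 + 48705) = (-1*(-7938) + (77 + 106))/(-26836 + 48705) = (7938 + 183)/21869 = 8121*(1/21869) = 8121/21869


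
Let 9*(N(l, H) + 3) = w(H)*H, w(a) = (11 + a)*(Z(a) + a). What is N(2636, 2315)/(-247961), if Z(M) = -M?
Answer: 3/247961 ≈ 1.2099e-5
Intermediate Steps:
w(a) = 0 (w(a) = (11 + a)*(-a + a) = (11 + a)*0 = 0)
N(l, H) = -3 (N(l, H) = -3 + (0*H)/9 = -3 + (⅑)*0 = -3 + 0 = -3)
N(2636, 2315)/(-247961) = -3/(-247961) = -3*(-1/247961) = 3/247961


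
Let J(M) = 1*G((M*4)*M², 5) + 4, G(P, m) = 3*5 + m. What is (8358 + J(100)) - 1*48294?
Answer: -39912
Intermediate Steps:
G(P, m) = 15 + m
J(M) = 24 (J(M) = 1*(15 + 5) + 4 = 1*20 + 4 = 20 + 4 = 24)
(8358 + J(100)) - 1*48294 = (8358 + 24) - 1*48294 = 8382 - 48294 = -39912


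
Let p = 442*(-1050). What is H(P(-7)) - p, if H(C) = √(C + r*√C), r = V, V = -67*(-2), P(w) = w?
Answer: 464100 + √(-7 + 134*I*√7) ≈ 4.6411e+5 + 13.446*I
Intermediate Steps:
p = -464100
V = 134
r = 134
H(C) = √(C + 134*√C)
H(P(-7)) - p = √(-7 + 134*√(-7)) - 1*(-464100) = √(-7 + 134*(I*√7)) + 464100 = √(-7 + 134*I*√7) + 464100 = 464100 + √(-7 + 134*I*√7)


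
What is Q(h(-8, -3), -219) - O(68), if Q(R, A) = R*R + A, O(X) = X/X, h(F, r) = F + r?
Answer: -99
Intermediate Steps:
O(X) = 1
Q(R, A) = A + R² (Q(R, A) = R² + A = A + R²)
Q(h(-8, -3), -219) - O(68) = (-219 + (-8 - 3)²) - 1*1 = (-219 + (-11)²) - 1 = (-219 + 121) - 1 = -98 - 1 = -99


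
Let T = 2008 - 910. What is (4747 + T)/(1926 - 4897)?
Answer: -5845/2971 ≈ -1.9674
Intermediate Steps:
T = 1098
(4747 + T)/(1926 - 4897) = (4747 + 1098)/(1926 - 4897) = 5845/(-2971) = 5845*(-1/2971) = -5845/2971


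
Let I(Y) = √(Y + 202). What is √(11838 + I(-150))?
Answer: √(11838 + 2*√13) ≈ 108.84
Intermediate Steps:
I(Y) = √(202 + Y)
√(11838 + I(-150)) = √(11838 + √(202 - 150)) = √(11838 + √52) = √(11838 + 2*√13)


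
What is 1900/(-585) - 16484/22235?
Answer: -10377928/2601495 ≈ -3.9892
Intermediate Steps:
1900/(-585) - 16484/22235 = 1900*(-1/585) - 16484*1/22235 = -380/117 - 16484/22235 = -10377928/2601495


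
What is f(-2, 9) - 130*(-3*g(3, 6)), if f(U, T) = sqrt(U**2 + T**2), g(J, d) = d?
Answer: 2340 + sqrt(85) ≈ 2349.2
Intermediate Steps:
f(U, T) = sqrt(T**2 + U**2)
f(-2, 9) - 130*(-3*g(3, 6)) = sqrt(9**2 + (-2)**2) - 130*(-3*6) = sqrt(81 + 4) - (-2340) = sqrt(85) - 130*(-18) = sqrt(85) + 2340 = 2340 + sqrt(85)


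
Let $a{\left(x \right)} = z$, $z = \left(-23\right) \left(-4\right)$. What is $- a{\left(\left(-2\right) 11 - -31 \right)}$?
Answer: $-92$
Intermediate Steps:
$z = 92$
$a{\left(x \right)} = 92$
$- a{\left(\left(-2\right) 11 - -31 \right)} = \left(-1\right) 92 = -92$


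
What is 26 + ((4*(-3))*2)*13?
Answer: -286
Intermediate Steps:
26 + ((4*(-3))*2)*13 = 26 - 12*2*13 = 26 - 24*13 = 26 - 312 = -286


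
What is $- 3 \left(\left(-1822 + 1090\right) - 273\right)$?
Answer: $3015$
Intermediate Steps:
$- 3 \left(\left(-1822 + 1090\right) - 273\right) = - 3 \left(-732 - 273\right) = \left(-3\right) \left(-1005\right) = 3015$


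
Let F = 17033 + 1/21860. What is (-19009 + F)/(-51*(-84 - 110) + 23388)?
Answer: -14398453/242514840 ≈ -0.059371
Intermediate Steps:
F = 372341381/21860 (F = 17033 + 1/21860 = 372341381/21860 ≈ 17033.)
(-19009 + F)/(-51*(-84 - 110) + 23388) = (-19009 + 372341381/21860)/(-51*(-84 - 110) + 23388) = -43195359/(21860*(-51*(-194) + 23388)) = -43195359/(21860*(9894 + 23388)) = -43195359/21860/33282 = -43195359/21860*1/33282 = -14398453/242514840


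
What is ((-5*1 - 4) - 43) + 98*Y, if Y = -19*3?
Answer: -5638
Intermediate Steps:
Y = -57
((-5*1 - 4) - 43) + 98*Y = ((-5*1 - 4) - 43) + 98*(-57) = ((-5 - 4) - 43) - 5586 = (-9 - 43) - 5586 = -52 - 5586 = -5638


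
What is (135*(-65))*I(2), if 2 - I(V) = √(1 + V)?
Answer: -17550 + 8775*√3 ≈ -2351.3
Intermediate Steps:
I(V) = 2 - √(1 + V)
(135*(-65))*I(2) = (135*(-65))*(2 - √(1 + 2)) = -8775*(2 - √3) = -17550 + 8775*√3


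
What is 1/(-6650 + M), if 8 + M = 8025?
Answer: 1/1367 ≈ 0.00073153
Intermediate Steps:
M = 8017 (M = -8 + 8025 = 8017)
1/(-6650 + M) = 1/(-6650 + 8017) = 1/1367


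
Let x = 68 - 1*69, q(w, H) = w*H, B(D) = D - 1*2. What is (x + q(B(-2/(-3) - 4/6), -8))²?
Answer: 225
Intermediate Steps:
B(D) = -2 + D (B(D) = D - 2 = -2 + D)
q(w, H) = H*w
x = -1 (x = 68 - 69 = -1)
(x + q(B(-2/(-3) - 4/6), -8))² = (-1 - 8*(-2 + (-2/(-3) - 4/6)))² = (-1 - 8*(-2 + (-2*(-⅓) - 4*⅙)))² = (-1 - 8*(-2 + (⅔ - ⅔)))² = (-1 - 8*(-2 + 0))² = (-1 - 8*(-2))² = (-1 + 16)² = 15² = 225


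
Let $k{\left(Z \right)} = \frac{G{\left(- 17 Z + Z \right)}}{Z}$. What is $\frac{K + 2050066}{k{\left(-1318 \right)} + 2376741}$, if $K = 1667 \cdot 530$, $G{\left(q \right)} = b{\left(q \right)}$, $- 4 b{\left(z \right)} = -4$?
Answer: $\frac{3866453168}{3132544637} \approx 1.2343$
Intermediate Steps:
$b{\left(z \right)} = 1$ ($b{\left(z \right)} = \left(- \frac{1}{4}\right) \left(-4\right) = 1$)
$G{\left(q \right)} = 1$
$K = 883510$
$k{\left(Z \right)} = \frac{1}{Z}$ ($k{\left(Z \right)} = 1 \frac{1}{Z} = \frac{1}{Z}$)
$\frac{K + 2050066}{k{\left(-1318 \right)} + 2376741} = \frac{883510 + 2050066}{\frac{1}{-1318} + 2376741} = \frac{2933576}{- \frac{1}{1318} + 2376741} = \frac{2933576}{\frac{3132544637}{1318}} = 2933576 \cdot \frac{1318}{3132544637} = \frac{3866453168}{3132544637}$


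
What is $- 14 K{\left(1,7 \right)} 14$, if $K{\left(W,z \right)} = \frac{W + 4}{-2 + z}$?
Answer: $-196$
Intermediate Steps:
$K{\left(W,z \right)} = \frac{4 + W}{-2 + z}$
$- 14 K{\left(1,7 \right)} 14 = - 14 \frac{4 + 1}{-2 + 7} \cdot 14 = - 14 \cdot \frac{1}{5} \cdot 5 \cdot 14 = \left(-14\right) 1 \cdot 14 = \left(-14\right) 14 = -196$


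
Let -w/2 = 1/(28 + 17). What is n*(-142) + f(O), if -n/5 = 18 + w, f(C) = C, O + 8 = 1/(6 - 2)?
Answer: 458665/36 ≈ 12741.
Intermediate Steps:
O = -31/4 (O = -8 + 1/(6 - 2) = -8 + 1/4 = -31/4 ≈ -7.7500)
w = -2/45 (w = -2/(28 + 17) = -2/45 ≈ -0.044444)
n = -808/9 (n = -5*(18 - 2/45) = -5*808/45 = -808/9 ≈ -89.778)
n*(-142) + f(O) = -808/9*(-142) - 31/4 = 114736/9 - 31/4 = 458665/36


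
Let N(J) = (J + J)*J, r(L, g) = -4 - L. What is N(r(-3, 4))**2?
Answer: 4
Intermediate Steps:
N(J) = 2*J**2 (N(J) = (2*J)*J = 2*J**2)
N(r(-3, 4))**2 = (2*(-4 - 1*(-3))**2)**2 = (2*(-4 + 3)**2)**2 = (2*(-1)**2)**2 = (2*1)**2 = 2**2 = 4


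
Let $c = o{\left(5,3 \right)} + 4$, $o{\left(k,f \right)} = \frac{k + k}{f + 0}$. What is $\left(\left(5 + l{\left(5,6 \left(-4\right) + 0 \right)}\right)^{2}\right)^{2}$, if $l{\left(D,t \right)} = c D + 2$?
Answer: $\frac{294499921}{81} \approx 3.6358 \cdot 10^{6}$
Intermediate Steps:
$o{\left(k,f \right)} = \frac{2 k}{f}$
$c = \frac{22}{3}$ ($c = 2 \cdot 5 \cdot \frac{1}{3} + 4 = \frac{10}{3} + 4 = \frac{22}{3} \approx 7.3333$)
$l{\left(D,t \right)} = 2 + \frac{22 D}{3}$ ($l{\left(D,t \right)} = \frac{22 D}{3} + 2 = 2 + \frac{22 D}{3}$)
$\left(\left(5 + l{\left(5,6 \left(-4\right) + 0 \right)}\right)^{2}\right)^{2} = \left(\left(5 + \left(2 + \frac{22}{3} \cdot 5\right)\right)^{2}\right)^{2} = \left(\left(5 + \left(2 + \frac{110}{3}\right)\right)^{2}\right)^{2} = \left(\left(5 + \frac{116}{3}\right)^{2}\right)^{2} = \left(\left(\frac{131}{3}\right)^{2}\right)^{2} = \left(\frac{17161}{9}\right)^{2} = \frac{294499921}{81}$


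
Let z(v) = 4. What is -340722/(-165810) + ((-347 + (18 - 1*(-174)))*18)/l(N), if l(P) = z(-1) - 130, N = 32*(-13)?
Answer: 4680934/193445 ≈ 24.198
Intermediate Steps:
N = -416
l(P) = -126 (l(P) = 4 - 130 = -126)
-340722/(-165810) + ((-347 + (18 - 1*(-174)))*18)/l(N) = -340722/(-165810) + ((-347 + (18 - 1*(-174)))*18)/(-126) = -340722*(-1/165810) + ((-347 + (18 + 174))*18)*(-1/126) = 56787/27635 + ((-347 + 192)*18)*(-1/126) = 56787/27635 - 155*18*(-1/126) = 56787/27635 - 2790*(-1/126) = 56787/27635 + 155/7 = 4680934/193445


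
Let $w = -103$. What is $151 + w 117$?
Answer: $-11900$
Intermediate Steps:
$151 + w 117 = 151 - 12051 = -11900$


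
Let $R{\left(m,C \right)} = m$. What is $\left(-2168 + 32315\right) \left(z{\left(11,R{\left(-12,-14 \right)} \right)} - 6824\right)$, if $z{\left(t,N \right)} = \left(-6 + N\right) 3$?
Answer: $-207351066$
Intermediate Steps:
$z{\left(t,N \right)} = -18 + 3 N$
$\left(-2168 + 32315\right) \left(z{\left(11,R{\left(-12,-14 \right)} \right)} - 6824\right) = \left(-2168 + 32315\right) \left(\left(-18 + 3 \left(-12\right)\right) - 6824\right) = 30147 \left(\left(-18 - 36\right) - 6824\right) = 30147 \left(-54 - 6824\right) = 30147 \left(-6878\right) = -207351066$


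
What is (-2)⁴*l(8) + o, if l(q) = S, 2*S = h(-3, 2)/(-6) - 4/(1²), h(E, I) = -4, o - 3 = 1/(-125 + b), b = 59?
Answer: -521/22 ≈ -23.682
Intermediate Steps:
o = 197/66 (o = 3 + 1/(-125 + 59) = 3 + 1/(-66) = 3 - 1/66 = 197/66 ≈ 2.9848)
S = -5/3 (S = (-4/(-6) - 4/(1²))/2 = (-4*(-⅙) - 4/1)/2 = (⅔ - 4*1)/2 = (⅔ - 4)/2 = (½)*(-10/3) = -5/3 ≈ -1.6667)
l(q) = -5/3
(-2)⁴*l(8) + o = (-2)⁴*(-5/3) + 197/66 = 16*(-5/3) + 197/66 = -80/3 + 197/66 = -521/22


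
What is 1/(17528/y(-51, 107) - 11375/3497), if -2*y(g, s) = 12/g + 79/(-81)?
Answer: 448423/12983739503 ≈ 3.4537e-5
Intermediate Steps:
y(g, s) = 79/162 - 6/g (y(g, s) = -(12/g + 79/(-81))/2 = -(12/g + 79*(-1/81))/2 = -(12/g - 79/81)/2 = -(-79/81 + 12/g)/2 = 79/162 - 6/g)
1/(17528/y(-51, 107) - 11375/3497) = 1/(17528/(79/162 - 6/(-51)) - 11375/3497) = 1/(17528/(79/162 - 6*(-1/51)) - 11375*1/3497) = 1/(17528/(79/162 + 2/17) - 875/269) = 1/(17528/(1667/2754) - 875/269) = 1/(17528*(2754/1667) - 875/269) = 1/(48272112/1667 - 875/269) = 1/(12983739503/448423) = 448423/12983739503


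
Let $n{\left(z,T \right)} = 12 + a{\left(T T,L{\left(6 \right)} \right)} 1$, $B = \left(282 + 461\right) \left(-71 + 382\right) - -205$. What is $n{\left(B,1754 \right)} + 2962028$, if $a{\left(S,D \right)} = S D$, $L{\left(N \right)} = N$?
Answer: $21421136$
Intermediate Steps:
$a{\left(S,D \right)} = D S$
$B = 231278$ ($B = 743 \cdot 311 + 205 = 231073 + 205 = 231278$)
$n{\left(z,T \right)} = 12 + 6 T^{2}$ ($n{\left(z,T \right)} = 12 + 6 T T 1 = 12 + 6 T^{2} \cdot 1 = 12 + 6 T^{2}$)
$n{\left(B,1754 \right)} + 2962028 = \left(12 + 6 \cdot 1754^{2}\right) + 2962028 = \left(12 + 6 \cdot 3076516\right) + 2962028 = \left(12 + 18459096\right) + 2962028 = 18459108 + 2962028 = 21421136$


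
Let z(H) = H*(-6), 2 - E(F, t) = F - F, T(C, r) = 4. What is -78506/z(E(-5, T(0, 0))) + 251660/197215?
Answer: 1548558071/236658 ≈ 6543.4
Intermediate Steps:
E(F, t) = 2 (E(F, t) = 2 - (F - F) = 2 - 1*0 = 2 + 0 = 2)
z(H) = -6*H
-78506/z(E(-5, T(0, 0))) + 251660/197215 = -78506/((-6*2)) + 251660/197215 = -78506/(-12) + 251660*(1/197215) = -78506*(-1/12) + 50332/39443 = 39253/6 + 50332/39443 = 1548558071/236658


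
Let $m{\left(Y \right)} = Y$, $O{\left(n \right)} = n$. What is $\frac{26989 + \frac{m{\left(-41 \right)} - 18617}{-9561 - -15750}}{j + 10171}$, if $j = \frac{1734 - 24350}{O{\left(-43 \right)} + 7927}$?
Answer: $\frac{109729684791}{41345381381} \approx 2.654$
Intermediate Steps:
$j = - \frac{5654}{1971}$ ($j = \frac{1734 - 24350}{-43 + 7927} = - \frac{22616}{7884} = \left(-22616\right) \frac{1}{7884} = - \frac{5654}{1971} \approx -2.8686$)
$\frac{26989 + \frac{m{\left(-41 \right)} - 18617}{-9561 - -15750}}{j + 10171} = \frac{26989 + \frac{-41 - 18617}{-9561 - -15750}}{- \frac{5654}{1971} + 10171} = \frac{26989 - \frac{18658}{-9561 + 15750}}{\frac{20041387}{1971}} = \left(26989 - \frac{18658}{6189}\right) \frac{1971}{20041387} = \frac{167016263}{6189} \cdot \frac{1971}{20041387} = \frac{109729684791}{41345381381}$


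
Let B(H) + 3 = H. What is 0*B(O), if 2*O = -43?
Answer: 0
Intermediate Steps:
O = -43/2 (O = (½)*(-43) = -43/2 ≈ -21.500)
B(H) = -3 + H
0*B(O) = 0*(-3 - 43/2) = 0*(-49/2) = 0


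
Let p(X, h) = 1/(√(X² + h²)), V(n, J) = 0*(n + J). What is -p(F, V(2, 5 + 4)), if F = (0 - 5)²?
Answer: -1/25 ≈ -0.040000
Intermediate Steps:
V(n, J) = 0 (V(n, J) = 0*(J + n) = 0)
F = 25 (F = (-5)² = 25)
p(X, h) = (X² + h²)^(-½)
-p(F, V(2, 5 + 4)) = -1/√(25² + 0²) = -1/√(625 + 0) = -1/√625 = -1*1/25 = -1/25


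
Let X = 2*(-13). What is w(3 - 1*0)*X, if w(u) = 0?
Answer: 0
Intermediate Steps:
X = -26
w(3 - 1*0)*X = 0*(-26) = 0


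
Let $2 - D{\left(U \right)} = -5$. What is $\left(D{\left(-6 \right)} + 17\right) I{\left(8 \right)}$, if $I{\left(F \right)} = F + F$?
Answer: $384$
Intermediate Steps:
$D{\left(U \right)} = 7$ ($D{\left(U \right)} = 2 - -5 = 2 + 5 = 7$)
$I{\left(F \right)} = 2 F$
$\left(D{\left(-6 \right)} + 17\right) I{\left(8 \right)} = \left(7 + 17\right) 2 \cdot 8 = 24 \cdot 16 = 384$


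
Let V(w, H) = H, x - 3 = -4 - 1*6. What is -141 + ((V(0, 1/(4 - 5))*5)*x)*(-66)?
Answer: -2451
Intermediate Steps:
x = -7 (x = 3 + (-4 - 1*6) = 3 + (-4 - 6) = 3 - 10 = -7)
-141 + ((V(0, 1/(4 - 5))*5)*x)*(-66) = -141 + ((5/(4 - 5))*(-7))*(-66) = -141 + ((5/(-1))*(-7))*(-66) = -141 + (-1*5*(-7))*(-66) = -141 - 5*(-7)*(-66) = -141 + 35*(-66) = -141 - 2310 = -2451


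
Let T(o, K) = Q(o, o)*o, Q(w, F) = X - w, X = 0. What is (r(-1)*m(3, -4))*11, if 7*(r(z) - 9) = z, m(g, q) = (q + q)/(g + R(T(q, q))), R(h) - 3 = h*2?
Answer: 2728/91 ≈ 29.978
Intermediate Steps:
Q(w, F) = -w (Q(w, F) = 0 - w = -w)
T(o, K) = -o**2 (T(o, K) = (-o)*o = -o**2)
R(h) = 3 + 2*h (R(h) = 3 + h*2 = 3 + 2*h)
m(g, q) = 2*q/(3 + g - 2*q**2) (m(g, q) = (q + q)/(g + (3 + 2*(-q**2))) = (2*q)/(g + (3 - 2*q**2)) = (2*q)/(3 + g - 2*q**2) = 2*q/(3 + g - 2*q**2))
r(z) = 9 + z/7
(r(-1)*m(3, -4))*11 = ((9 + (1/7)*(-1))*(2*(-4)/(3 + 3 - 2*(-4)**2)))*11 = ((9 - 1/7)*(2*(-4)/(3 + 3 - 2*16)))*11 = (62*(2*(-4)/(3 + 3 - 32))/7)*11 = (62*(2*(-4)/(-26))/7)*11 = (62*(2*(-4)*(-1/26))/7)*11 = ((62/7)*(4/13))*11 = (248/91)*11 = 2728/91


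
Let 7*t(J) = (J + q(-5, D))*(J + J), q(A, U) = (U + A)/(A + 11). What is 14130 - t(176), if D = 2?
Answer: 37134/7 ≈ 5304.9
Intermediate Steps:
q(A, U) = (A + U)/(11 + A)
t(J) = 2*J*(-½ + J)/7 (t(J) = ((J + (-5 + 2)/(11 - 5))*(J + J))/7 = ((J - 3/6)*(2*J))/7 = ((J + (⅙)*(-3))*(2*J))/7 = ((J - ½)*(2*J))/7 = ((-½ + J)*(2*J))/7 = (2*J*(-½ + J))/7 = 2*J*(-½ + J)/7)
14130 - t(176) = 14130 - 176*(-1 + 2*176)/7 = 14130 - 176*(-1 + 352)/7 = 14130 - 176*351/7 = 14130 - 1*61776/7 = 14130 - 61776/7 = 37134/7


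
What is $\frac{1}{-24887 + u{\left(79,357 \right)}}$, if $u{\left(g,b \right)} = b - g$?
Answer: $- \frac{1}{24609} \approx -4.0636 \cdot 10^{-5}$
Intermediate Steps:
$\frac{1}{-24887 + u{\left(79,357 \right)}} = \frac{1}{-24887 + \left(357 - 79\right)} = \frac{1}{-24887 + 278} = \frac{1}{-24609} = - \frac{1}{24609}$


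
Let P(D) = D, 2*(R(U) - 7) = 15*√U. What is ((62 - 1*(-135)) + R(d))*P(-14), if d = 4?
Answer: -3066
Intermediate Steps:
R(U) = 7 + 15*√U/2 (R(U) = 7 + (15*√U)/2 = 7 + 15*√U/2)
((62 - 1*(-135)) + R(d))*P(-14) = ((62 - 1*(-135)) + (7 + 15*√4/2))*(-14) = ((62 + 135) + (7 + (15/2)*2))*(-14) = (197 + (7 + 15))*(-14) = (197 + 22)*(-14) = 219*(-14) = -3066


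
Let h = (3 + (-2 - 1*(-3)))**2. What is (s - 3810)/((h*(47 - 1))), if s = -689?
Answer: -4499/736 ≈ -6.1128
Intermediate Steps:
h = 16 (h = (3 + (-2 + 3))**2 = (3 + 1)**2 = 4**2 = 16)
(s - 3810)/((h*(47 - 1))) = (-689 - 3810)/((16*(47 - 1))) = -4499/(16*46) = -4499/736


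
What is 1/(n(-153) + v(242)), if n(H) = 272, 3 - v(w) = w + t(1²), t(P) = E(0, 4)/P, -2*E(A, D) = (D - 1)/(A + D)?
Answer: 8/267 ≈ 0.029963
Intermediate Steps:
E(A, D) = -(-1 + D)/(2*(A + D)) (E(A, D) = -(D - 1)/(2*(A + D)) = -(-1 + D)/(2*(A + D)))
t(P) = -3/(8*P) (t(P) = ((1 - 1*4)/(2*(0 + 4)))/P = ((½)*(1 - 4)/4)/P = ((½)*(¼)*(-3))/P = -3/(8*P))
v(w) = 27/8 - w (v(w) = 3 - (w - 3/(8*(1²))) = 3 - (w - 3/8/1) = 3 - (w - 3/8*1) = 3 - (w - 3/8) = 3 - (-3/8 + w) = 3 + (3/8 - w) = 27/8 - w)
1/(n(-153) + v(242)) = 1/(272 + (27/8 - 1*242)) = 1/(272 + (27/8 - 242)) = 1/(272 - 1909/8) = 1/(267/8) = 8/267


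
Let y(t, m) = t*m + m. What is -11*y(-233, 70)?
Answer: 178640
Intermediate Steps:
y(t, m) = m + m*t (y(t, m) = m*t + m = m + m*t)
-11*y(-233, 70) = -770*(1 - 233) = -770*(-232) = -11*(-16240) = 178640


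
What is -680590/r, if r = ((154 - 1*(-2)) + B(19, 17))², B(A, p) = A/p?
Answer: -196690510/7134241 ≈ -27.570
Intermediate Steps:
r = 7134241/289 (r = ((154 - 1*(-2)) + 19/17)² = ((154 + 2) + 19*(1/17))² = (156 + 19/17)² = (2671/17)² = 7134241/289 ≈ 24686.)
-680590/r = -680590/7134241/289 = -680590*289/7134241 = -196690510/7134241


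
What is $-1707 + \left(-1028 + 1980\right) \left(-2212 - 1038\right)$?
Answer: $-3095707$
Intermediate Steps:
$-1707 + \left(-1028 + 1980\right) \left(-2212 - 1038\right) = -1707 + 952 \left(-3250\right) = -1707 - 3094000 = -3095707$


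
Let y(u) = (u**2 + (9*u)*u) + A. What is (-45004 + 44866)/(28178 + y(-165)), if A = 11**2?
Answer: -46/100183 ≈ -0.00045916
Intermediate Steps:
A = 121
y(u) = 121 + 10*u**2 (y(u) = (u**2 + (9*u)*u) + 121 = (u**2 + 9*u**2) + 121 = 10*u**2 + 121 = 121 + 10*u**2)
(-45004 + 44866)/(28178 + y(-165)) = (-45004 + 44866)/(28178 + (121 + 10*(-165)**2)) = -138/(28178 + (121 + 10*27225)) = -138/(28178 + (121 + 272250)) = -138/(28178 + 272371) = -138/300549 = -138*1/300549 = -46/100183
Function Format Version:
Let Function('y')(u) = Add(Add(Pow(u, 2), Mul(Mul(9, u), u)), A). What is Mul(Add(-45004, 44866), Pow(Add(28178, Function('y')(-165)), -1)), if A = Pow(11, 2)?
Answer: Rational(-46, 100183) ≈ -0.00045916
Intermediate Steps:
A = 121
Function('y')(u) = Add(121, Mul(10, Pow(u, 2))) (Function('y')(u) = Add(Add(Pow(u, 2), Mul(Mul(9, u), u)), 121) = Add(Add(Pow(u, 2), Mul(9, Pow(u, 2))), 121) = Add(Mul(10, Pow(u, 2)), 121) = Add(121, Mul(10, Pow(u, 2))))
Mul(Add(-45004, 44866), Pow(Add(28178, Function('y')(-165)), -1)) = Mul(Add(-45004, 44866), Pow(Add(28178, Add(121, Mul(10, Pow(-165, 2)))), -1)) = Mul(-138, Pow(Add(28178, Add(121, Mul(10, 27225))), -1)) = Mul(-138, Pow(Add(28178, Add(121, 272250)), -1)) = Mul(-138, Pow(Add(28178, 272371), -1)) = Mul(-138, Pow(300549, -1)) = Mul(-138, Rational(1, 300549)) = Rational(-46, 100183)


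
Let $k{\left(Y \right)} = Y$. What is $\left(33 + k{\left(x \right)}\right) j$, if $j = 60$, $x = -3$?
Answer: $1800$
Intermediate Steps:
$\left(33 + k{\left(x \right)}\right) j = \left(33 - 3\right) 60 = 30 \cdot 60 = 1800$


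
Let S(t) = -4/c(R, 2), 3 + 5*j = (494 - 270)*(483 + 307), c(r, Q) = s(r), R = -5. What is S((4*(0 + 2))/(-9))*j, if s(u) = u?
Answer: 707828/25 ≈ 28313.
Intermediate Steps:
c(r, Q) = r
j = 176957/5 (j = -⅗ + ((494 - 270)*(483 + 307))/5 = -⅗ + (224*790)/5 = -⅗ + (⅕)*176960 = -⅗ + 35392 = 176957/5 ≈ 35391.)
S(t) = ⅘ (S(t) = -4/(-5) = -4*(-⅕) = ⅘)
S((4*(0 + 2))/(-9))*j = (⅘)*(176957/5) = 707828/25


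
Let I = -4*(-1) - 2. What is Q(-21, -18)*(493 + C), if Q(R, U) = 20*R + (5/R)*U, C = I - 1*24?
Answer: -1370610/7 ≈ -1.9580e+5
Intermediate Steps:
I = 2 (I = 4 - 2 = 2)
C = -22 (C = 2 - 1*24 = 2 - 24 = -22)
Q(R, U) = 20*R + 5*U/R
Q(-21, -18)*(493 + C) = (20*(-21) + 5*(-18)/(-21))*(493 - 22) = (-420 + 5*(-18)*(-1/21))*471 = (-420 + 30/7)*471 = -2910/7*471 = -1370610/7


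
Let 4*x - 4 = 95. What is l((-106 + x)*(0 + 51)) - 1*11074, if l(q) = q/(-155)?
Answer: -1369861/124 ≈ -11047.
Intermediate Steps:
x = 99/4 (x = 1 + (¼)*95 = 1 + 95/4 = 99/4 ≈ 24.750)
l(q) = -q/155 (l(q) = q*(-1/155) = -q/155)
l((-106 + x)*(0 + 51)) - 1*11074 = -(-106 + 99/4)*(0 + 51)/155 - 1*11074 = -(-65)*51/124 - 11074 = -1/155*(-16575/4) - 11074 = 3315/124 - 11074 = -1369861/124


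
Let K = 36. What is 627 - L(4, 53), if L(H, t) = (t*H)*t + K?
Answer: -10645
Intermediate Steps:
L(H, t) = 36 + H*t**2 (L(H, t) = (t*H)*t + 36 = (H*t)*t + 36 = H*t**2 + 36 = 36 + H*t**2)
627 - L(4, 53) = 627 - (36 + 4*53**2) = 627 - (36 + 4*2809) = 627 - (36 + 11236) = 627 - 1*11272 = 627 - 11272 = -10645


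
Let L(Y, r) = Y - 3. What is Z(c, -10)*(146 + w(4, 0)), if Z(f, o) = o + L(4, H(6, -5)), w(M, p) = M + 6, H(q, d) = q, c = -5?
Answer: -1404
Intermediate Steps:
L(Y, r) = -3 + Y
w(M, p) = 6 + M
Z(f, o) = 1 + o (Z(f, o) = o + (-3 + 4) = o + 1 = 1 + o)
Z(c, -10)*(146 + w(4, 0)) = (1 - 10)*(146 + (6 + 4)) = -9*(146 + 10) = -9*156 = -1404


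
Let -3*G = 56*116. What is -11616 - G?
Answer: -28352/3 ≈ -9450.7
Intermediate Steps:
G = -6496/3 (G = -56*116/3 = -⅓*6496 = -6496/3 ≈ -2165.3)
-11616 - G = -11616 - 1*(-6496/3) = -11616 + 6496/3 = -28352/3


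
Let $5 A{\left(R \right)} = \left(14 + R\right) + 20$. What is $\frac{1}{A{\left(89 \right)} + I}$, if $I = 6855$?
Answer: $\frac{5}{34398} \approx 0.00014536$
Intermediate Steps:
$A{\left(R \right)} = \frac{34}{5} + \frac{R}{5}$ ($A{\left(R \right)} = \frac{\left(14 + R\right) + 20}{5} = \frac{34 + R}{5} = \frac{34}{5} + \frac{R}{5}$)
$\frac{1}{A{\left(89 \right)} + I} = \frac{1}{\left(\frac{34}{5} + \frac{1}{5} \cdot 89\right) + 6855} = \frac{1}{\left(\frac{34}{5} + \frac{89}{5}\right) + 6855} = \frac{1}{\frac{123}{5} + 6855} = \frac{1}{\frac{34398}{5}} = \frac{5}{34398}$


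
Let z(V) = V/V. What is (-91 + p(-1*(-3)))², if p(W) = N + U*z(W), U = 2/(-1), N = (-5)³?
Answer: 47524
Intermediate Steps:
z(V) = 1
N = -125
U = -2 (U = 2*(-1) = -2)
p(W) = -127 (p(W) = -125 - 2*1 = -125 - 2 = -127)
(-91 + p(-1*(-3)))² = (-91 - 127)² = (-218)² = 47524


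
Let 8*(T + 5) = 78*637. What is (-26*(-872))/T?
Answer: 90688/24823 ≈ 3.6534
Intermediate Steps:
T = 24823/4 (T = -5 + (78*637)/8 = -5 + (⅛)*49686 = -5 + 24843/4 = 24823/4 ≈ 6205.8)
(-26*(-872))/T = (-26*(-872))/(24823/4) = 22672*(4/24823) = 90688/24823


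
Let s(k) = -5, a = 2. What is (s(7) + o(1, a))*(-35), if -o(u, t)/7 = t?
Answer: 665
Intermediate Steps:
o(u, t) = -7*t
(s(7) + o(1, a))*(-35) = (-5 - 7*2)*(-35) = (-5 - 14)*(-35) = -19*(-35) = 665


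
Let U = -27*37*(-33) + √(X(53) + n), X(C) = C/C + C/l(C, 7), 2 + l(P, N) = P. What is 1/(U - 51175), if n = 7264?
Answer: -116076/2113465487 - √4724742/8453861948 ≈ -5.5179e-5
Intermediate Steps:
l(P, N) = -2 + P
X(C) = 1 + C/(-2 + C) (X(C) = C/C + C/(-2 + C) = 1 + C/(-2 + C))
U = 32967 + 2*√4724742/51 (U = -27*37*(-33) + √(2*(-1 + 53)/(-2 + 53) + 7264) = -999*(-33) + √(2*52/51 + 7264) = 32967 + √(2*(1/51)*52 + 7264) = 32967 + √(104/51 + 7264) = 32967 + √(370568/51) = 32967 + 2*√4724742/51 ≈ 33052.)
1/(U - 51175) = 1/((32967 + 2*√4724742/51) - 51175) = 1/(-18208 + 2*√4724742/51)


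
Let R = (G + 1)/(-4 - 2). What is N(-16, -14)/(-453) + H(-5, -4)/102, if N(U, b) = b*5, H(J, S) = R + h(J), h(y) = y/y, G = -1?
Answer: 2531/15402 ≈ 0.16433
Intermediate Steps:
h(y) = 1
R = 0 (R = (-1 + 1)/(-4 - 2) = 0/(-6) = 0*(-⅙) = 0)
H(J, S) = 1 (H(J, S) = 0 + 1 = 1)
N(U, b) = 5*b
N(-16, -14)/(-453) + H(-5, -4)/102 = (5*(-14))/(-453) + 1/102 = -70*(-1/453) + 1*(1/102) = 70/453 + 1/102 = 2531/15402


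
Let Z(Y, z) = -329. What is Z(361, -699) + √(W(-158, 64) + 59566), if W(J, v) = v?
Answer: -329 + √59630 ≈ -84.807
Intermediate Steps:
Z(361, -699) + √(W(-158, 64) + 59566) = -329 + √(64 + 59566) = -329 + √59630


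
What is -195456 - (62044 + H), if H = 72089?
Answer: -329589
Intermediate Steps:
-195456 - (62044 + H) = -195456 - (62044 + 72089) = -195456 - 1*134133 = -195456 - 134133 = -329589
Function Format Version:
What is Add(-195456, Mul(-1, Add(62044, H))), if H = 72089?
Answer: -329589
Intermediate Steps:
Add(-195456, Mul(-1, Add(62044, H))) = Add(-195456, Mul(-1, Add(62044, 72089))) = Add(-195456, Mul(-1, 134133)) = Add(-195456, -134133) = -329589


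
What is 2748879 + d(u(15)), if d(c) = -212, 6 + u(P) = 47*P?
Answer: 2748667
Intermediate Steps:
u(P) = -6 + 47*P
2748879 + d(u(15)) = 2748879 - 212 = 2748667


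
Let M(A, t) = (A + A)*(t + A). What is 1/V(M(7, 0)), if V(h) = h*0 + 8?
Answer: 1/8 ≈ 0.12500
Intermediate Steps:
M(A, t) = 2*A*(A + t) (M(A, t) = (2*A)*(A + t) = 2*A*(A + t))
V(h) = 8 (V(h) = 0 + 8 = 8)
1/V(M(7, 0)) = 1/8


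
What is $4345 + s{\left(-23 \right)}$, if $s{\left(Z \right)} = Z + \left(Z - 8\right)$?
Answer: $4291$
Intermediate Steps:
$s{\left(Z \right)} = -8 + 2 Z$ ($s{\left(Z \right)} = Z + \left(Z - 8\right) = Z + \left(-8 + Z\right) = -8 + 2 Z$)
$4345 + s{\left(-23 \right)} = 4345 + \left(-8 + 2 \left(-23\right)\right) = 4345 - 54 = 4291$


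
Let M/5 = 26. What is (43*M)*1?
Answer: 5590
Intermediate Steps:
M = 130 (M = 5*26 = 130)
(43*M)*1 = (43*130)*1 = 5590*1 = 5590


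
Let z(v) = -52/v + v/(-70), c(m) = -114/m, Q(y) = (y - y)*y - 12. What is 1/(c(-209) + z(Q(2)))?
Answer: 1155/5833 ≈ 0.19801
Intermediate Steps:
Q(y) = -12 (Q(y) = 0*y - 12 = 0 - 12 = -12)
z(v) = -52/v - v/70 (z(v) = -52/v + v*(-1/70) = -52/v - v/70)
1/(c(-209) + z(Q(2))) = 1/(-114/(-209) + (-52/(-12) - 1/70*(-12))) = 1/(-114*(-1/209) + (-52*(-1/12) + 6/35)) = 1/(6/11 + (13/3 + 6/35)) = 1/(6/11 + 473/105) = 1/(5833/1155) = 1155/5833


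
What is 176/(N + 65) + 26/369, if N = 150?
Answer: 70534/79335 ≈ 0.88907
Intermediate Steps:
176/(N + 65) + 26/369 = 176/(150 + 65) + 26/369 = 176/215 + 26*(1/369) = 176*(1/215) + 26/369 = 176/215 + 26/369 = 70534/79335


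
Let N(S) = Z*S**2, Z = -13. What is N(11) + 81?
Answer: -1492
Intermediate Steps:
N(S) = -13*S**2
N(11) + 81 = -13*11**2 + 81 = -13*121 + 81 = -1573 + 81 = -1492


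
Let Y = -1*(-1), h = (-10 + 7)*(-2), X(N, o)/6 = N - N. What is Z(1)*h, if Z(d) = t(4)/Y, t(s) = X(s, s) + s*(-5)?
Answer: -120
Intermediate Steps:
X(N, o) = 0 (X(N, o) = 6*(N - N) = 6*0 = 0)
h = 6 (h = -3*(-2) = 6)
t(s) = -5*s (t(s) = 0 + s*(-5) = 0 - 5*s = -5*s)
Y = 1
Z(d) = -20 (Z(d) = -5*4/1 = -20*1 = -20)
Z(1)*h = -20*6 = -120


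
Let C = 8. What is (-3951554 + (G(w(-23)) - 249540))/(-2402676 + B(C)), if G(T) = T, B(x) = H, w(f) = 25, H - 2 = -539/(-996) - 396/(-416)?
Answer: 108790882824/62219607239 ≈ 1.7485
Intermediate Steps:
H = 90457/25896 (H = 2 + (-539/(-996) - 396/(-416)) = 2 + (-539*(-1/996) - 396*(-1/416)) = 2 + (539/996 + 99/104) = 2 + 38665/25896 = 90457/25896 ≈ 3.4931)
B(x) = 90457/25896
(-3951554 + (G(w(-23)) - 249540))/(-2402676 + B(C)) = (-3951554 + (25 - 249540))/(-2402676 + 90457/25896) = (-3951554 - 249515)/(-62219607239/25896) = -4201069*(-25896/62219607239) = 108790882824/62219607239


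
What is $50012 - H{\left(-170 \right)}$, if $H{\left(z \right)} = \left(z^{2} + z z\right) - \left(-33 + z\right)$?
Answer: $-7991$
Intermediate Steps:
$H{\left(z \right)} = 33 - z + 2 z^{2}$ ($H{\left(z \right)} = \left(z^{2} + z^{2}\right) - \left(-33 + z\right) = 2 z^{2} - \left(-33 + z\right) = 33 - z + 2 z^{2}$)
$50012 - H{\left(-170 \right)} = 50012 - \left(33 - -170 + 2 \left(-170\right)^{2}\right) = 50012 - \left(33 + 170 + 2 \cdot 28900\right) = 50012 - \left(33 + 170 + 57800\right) = 50012 - 58003 = -7991$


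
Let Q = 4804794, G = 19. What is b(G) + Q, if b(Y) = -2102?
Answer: 4802692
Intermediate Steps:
b(G) + Q = -2102 + 4804794 = 4802692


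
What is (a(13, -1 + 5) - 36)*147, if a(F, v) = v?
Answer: -4704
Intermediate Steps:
(a(13, -1 + 5) - 36)*147 = ((-1 + 5) - 36)*147 = (4 - 36)*147 = -32*147 = -4704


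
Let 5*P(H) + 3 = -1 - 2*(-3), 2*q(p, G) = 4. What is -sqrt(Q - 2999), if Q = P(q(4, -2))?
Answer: -I*sqrt(74965)/5 ≈ -54.759*I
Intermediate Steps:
q(p, G) = 2 (q(p, G) = (1/2)*4 = 2)
P(H) = 2/5 (P(H) = -3/5 + (-1 - 2*(-3))/5 = -3/5 + (-1 + 6)/5 = -3/5 + (1/5)*5 = -3/5 + 1 = 2/5)
Q = 2/5 ≈ 0.40000
-sqrt(Q - 2999) = -sqrt(2/5 - 2999) = -sqrt(-14993/5) = -I*sqrt(74965)/5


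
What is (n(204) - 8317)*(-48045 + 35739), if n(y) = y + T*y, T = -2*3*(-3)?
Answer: 54650946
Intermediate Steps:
T = 18 (T = -6*(-3) = 18)
n(y) = 19*y (n(y) = y + 18*y = 19*y)
(n(204) - 8317)*(-48045 + 35739) = (19*204 - 8317)*(-48045 + 35739) = (3876 - 8317)*(-12306) = -4441*(-12306) = 54650946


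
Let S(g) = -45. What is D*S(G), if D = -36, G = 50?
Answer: 1620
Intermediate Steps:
D*S(G) = -36*(-45) = 1620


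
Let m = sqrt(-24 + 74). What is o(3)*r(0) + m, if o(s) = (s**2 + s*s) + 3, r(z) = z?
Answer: 5*sqrt(2) ≈ 7.0711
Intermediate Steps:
o(s) = 3 + 2*s**2 (o(s) = (s**2 + s**2) + 3 = 2*s**2 + 3 = 3 + 2*s**2)
m = 5*sqrt(2) (m = sqrt(50) = 5*sqrt(2) ≈ 7.0711)
o(3)*r(0) + m = (3 + 2*3**2)*0 + 5*sqrt(2) = (3 + 2*9)*0 + 5*sqrt(2) = (3 + 18)*0 + 5*sqrt(2) = 21*0 + 5*sqrt(2) = 0 + 5*sqrt(2) = 5*sqrt(2)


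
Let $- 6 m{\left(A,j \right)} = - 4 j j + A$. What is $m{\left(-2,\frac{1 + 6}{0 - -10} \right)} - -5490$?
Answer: $\frac{274533}{50} \approx 5490.7$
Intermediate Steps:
$m{\left(A,j \right)} = - \frac{A}{6} + \frac{2 j^{2}}{3}$ ($m{\left(A,j \right)} = - \frac{- 4 j j + A}{6} = - \frac{- 4 j^{2} + A}{6} = - \frac{A - 4 j^{2}}{6} = - \frac{A}{6} + \frac{2 j^{2}}{3}$)
$m{\left(-2,\frac{1 + 6}{0 - -10} \right)} - -5490 = \left(\left(- \frac{1}{6}\right) \left(-2\right) + \frac{2 \left(\frac{1 + 6}{0 - -10}\right)^{2}}{3}\right) - -5490 = \left(\frac{1}{3} + \frac{2 \left(\frac{7}{0 + 10}\right)^{2}}{3}\right) + 5490 = \left(\frac{1}{3} + \frac{2 \left(\frac{7}{10}\right)^{2}}{3}\right) + 5490 = \left(\frac{1}{3} + \frac{2}{3} \cdot \frac{49}{100}\right) + 5490 = \left(\frac{1}{3} + \frac{49}{150}\right) + 5490 = \frac{33}{50} + 5490 = \frac{274533}{50}$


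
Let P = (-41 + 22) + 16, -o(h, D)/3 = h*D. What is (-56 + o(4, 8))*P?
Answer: 456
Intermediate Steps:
o(h, D) = -3*D*h (o(h, D) = -3*h*D = -3*D*h)
P = -3 (P = -19 + 16 = -3)
(-56 + o(4, 8))*P = (-56 - 3*8*4)*(-3) = (-56 - 96)*(-3) = -152*(-3) = 456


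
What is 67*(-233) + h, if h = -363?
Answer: -15974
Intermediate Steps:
67*(-233) + h = 67*(-233) - 363 = -15611 - 363 = -15974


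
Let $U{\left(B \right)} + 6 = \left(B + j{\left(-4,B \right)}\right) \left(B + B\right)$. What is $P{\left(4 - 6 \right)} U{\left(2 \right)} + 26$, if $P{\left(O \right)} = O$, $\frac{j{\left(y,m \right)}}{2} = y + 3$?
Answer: $38$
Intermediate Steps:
$j{\left(y,m \right)} = 6 + 2 y$ ($j{\left(y,m \right)} = 2 \left(y + 3\right) = 2 \left(3 + y\right) = 6 + 2 y$)
$U{\left(B \right)} = -6 + 2 B \left(-2 + B\right)$ ($U{\left(B \right)} = -6 + \left(B + \left(6 + 2 \left(-4\right)\right)\right) \left(B + B\right) = -6 + \left(B + \left(6 - 8\right)\right) 2 B = -6 + \left(B - 2\right) 2 B = -6 + \left(-2 + B\right) 2 B = -6 + 2 B \left(-2 + B\right)$)
$P{\left(4 - 6 \right)} U{\left(2 \right)} + 26 = \left(4 - 6\right) \left(-6 - 8 + 2 \cdot 2^{2}\right) + 26 = \left(4 - 6\right) \left(-6 - 8 + 2 \cdot 4\right) + 26 = - 2 \left(-6 - 8 + 8\right) + 26 = \left(-2\right) \left(-6\right) + 26 = 12 + 26 = 38$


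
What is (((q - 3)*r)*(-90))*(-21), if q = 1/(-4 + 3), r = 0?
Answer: 0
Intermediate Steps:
q = -1 (q = 1/(-1) = -1)
(((q - 3)*r)*(-90))*(-21) = (((-1 - 3)*0)*(-90))*(-21) = (-4*0*(-90))*(-21) = (0*(-90))*(-21) = 0*(-21) = 0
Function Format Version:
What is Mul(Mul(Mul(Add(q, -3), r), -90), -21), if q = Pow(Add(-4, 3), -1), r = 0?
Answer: 0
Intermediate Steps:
q = -1 (q = Pow(-1, -1) = -1)
Mul(Mul(Mul(Add(q, -3), r), -90), -21) = Mul(Mul(Mul(Add(-1, -3), 0), -90), -21) = Mul(Mul(Mul(-4, 0), -90), -21) = Mul(Mul(0, -90), -21) = Mul(0, -21) = 0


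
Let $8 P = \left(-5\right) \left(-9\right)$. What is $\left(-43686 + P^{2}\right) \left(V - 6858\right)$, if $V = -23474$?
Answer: $\frac{21185984457}{16} \approx 1.3241 \cdot 10^{9}$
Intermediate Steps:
$P = \frac{45}{8}$ ($P = \frac{\left(-5\right) \left(-9\right)}{8} = \frac{1}{8} \cdot 45 = \frac{45}{8} \approx 5.625$)
$\left(-43686 + P^{2}\right) \left(V - 6858\right) = \left(-43686 + \left(\frac{45}{8}\right)^{2}\right) \left(-23474 - 6858\right) = \left(-43686 + \frac{2025}{64}\right) \left(-30332\right) = \left(- \frac{2793879}{64}\right) \left(-30332\right) = \frac{21185984457}{16}$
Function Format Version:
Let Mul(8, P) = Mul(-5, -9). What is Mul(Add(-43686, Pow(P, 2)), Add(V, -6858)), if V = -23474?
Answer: Rational(21185984457, 16) ≈ 1.3241e+9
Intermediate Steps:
P = Rational(45, 8) (P = Mul(Rational(1, 8), Mul(-5, -9)) = Mul(Rational(1, 8), 45) = Rational(45, 8) ≈ 5.6250)
Mul(Add(-43686, Pow(P, 2)), Add(V, -6858)) = Mul(Add(-43686, Pow(Rational(45, 8), 2)), Add(-23474, -6858)) = Mul(Add(-43686, Rational(2025, 64)), -30332) = Mul(Rational(-2793879, 64), -30332) = Rational(21185984457, 16)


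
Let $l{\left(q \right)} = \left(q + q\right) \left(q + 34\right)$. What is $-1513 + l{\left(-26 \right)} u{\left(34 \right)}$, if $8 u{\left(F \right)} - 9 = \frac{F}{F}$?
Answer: $-2033$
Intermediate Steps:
$l{\left(q \right)} = 2 q \left(34 + q\right)$
$u{\left(F \right)} = \frac{5}{4}$ ($u{\left(F \right)} = \frac{9}{8} + \frac{F \frac{1}{F}}{8} = \frac{9}{8} + \frac{1}{8} \cdot 1 = \frac{9}{8} + \frac{1}{8} = \frac{5}{4}$)
$-1513 + l{\left(-26 \right)} u{\left(34 \right)} = -1513 + 2 \left(-26\right) \left(34 - 26\right) \frac{5}{4} = -1513 + 2 \left(-26\right) 8 \cdot \frac{5}{4} = -1513 - 520 = -2033$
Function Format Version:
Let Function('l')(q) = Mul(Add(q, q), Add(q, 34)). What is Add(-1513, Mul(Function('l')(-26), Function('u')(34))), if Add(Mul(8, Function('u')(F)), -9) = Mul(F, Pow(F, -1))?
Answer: -2033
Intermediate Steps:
Function('l')(q) = Mul(2, q, Add(34, q)) (Function('l')(q) = Mul(Mul(2, q), Add(34, q)) = Mul(2, q, Add(34, q)))
Function('u')(F) = Rational(5, 4) (Function('u')(F) = Add(Rational(9, 8), Mul(Rational(1, 8), Mul(F, Pow(F, -1)))) = Add(Rational(9, 8), Mul(Rational(1, 8), 1)) = Add(Rational(9, 8), Rational(1, 8)) = Rational(5, 4))
Add(-1513, Mul(Function('l')(-26), Function('u')(34))) = Add(-1513, Mul(Mul(2, -26, Add(34, -26)), Rational(5, 4))) = Add(-1513, Mul(Mul(2, -26, 8), Rational(5, 4))) = Add(-1513, Mul(-416, Rational(5, 4))) = Add(-1513, -520) = -2033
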